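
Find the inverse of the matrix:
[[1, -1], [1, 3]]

For [[a,b],[c,d]], inverse = (1/det)·[[d,-b],[-c,a]]
det = (1)(3) - (-1)(1) = 3 - -1 = 4
Inverse = (1/4)·[[3, 1], [-1, 1]]
= [[3/4, 1/4], [-1/4, 1/4]]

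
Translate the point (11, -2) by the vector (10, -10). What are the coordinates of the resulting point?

Translation by (10, -10) (homogeneous matrix [[1, 0, 10], [0, 1, -10], [0, 0, 1]]):
x' = 11 + 10 = 21
y' = -2 + -10 = -12
Result: (21, -12)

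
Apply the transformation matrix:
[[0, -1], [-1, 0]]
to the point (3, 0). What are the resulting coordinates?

Matrix multiplication:
[[0, -1], [-1, 0]] × [3, 0]ᵀ
= [(0)(3) + (-1)(0), (-1)(3) + (0)(0)]ᵀ
= [0, -3]ᵀ
Result: (0, -3)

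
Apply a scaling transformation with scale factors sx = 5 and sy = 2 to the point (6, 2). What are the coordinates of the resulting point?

Scaling matrix:
[[5, 0], [0, 2]]
Result: (6 × 5, 2 × 2) = (30, 4)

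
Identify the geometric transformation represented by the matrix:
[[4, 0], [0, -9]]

This matrix represents: non-uniform scaling by sx = 4, sy = -9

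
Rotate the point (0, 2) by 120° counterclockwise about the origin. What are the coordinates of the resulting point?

Rotation matrix for 120°: [[cos 120°, -sin 120°], [sin 120°, cos 120°]] ≈ [[-0.500000, -0.866025], [0.866025, -0.500000]]
[[-0.500000, -0.866025], [0.866025, -0.500000]] × [0, 2]ᵀ ≈ [-1.7321, -1]ᵀ
Result: (-1.7321, -1)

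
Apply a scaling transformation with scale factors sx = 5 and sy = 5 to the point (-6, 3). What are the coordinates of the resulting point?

Scaling matrix:
[[5, 0], [0, 5]]
Result: (-6 × 5, 3 × 5) = (-30, 15)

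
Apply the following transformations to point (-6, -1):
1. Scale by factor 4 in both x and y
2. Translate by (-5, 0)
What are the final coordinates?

Step 1: Scale (-6, -1) by 4 → (-24, -4)
Step 2: Translate by (-5, 0) → (-29, -4)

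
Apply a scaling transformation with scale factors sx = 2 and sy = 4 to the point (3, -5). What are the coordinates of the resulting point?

Scaling matrix:
[[2, 0], [0, 4]]
Result: (3 × 2, -5 × 4) = (6, -20)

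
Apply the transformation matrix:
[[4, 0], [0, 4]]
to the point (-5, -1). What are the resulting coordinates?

Matrix multiplication:
[[4, 0], [0, 4]] × [-5, -1]ᵀ
= [(4)(-5) + (0)(-1), (0)(-5) + (4)(-1)]ᵀ
= [-20, -4]ᵀ
Result: (-20, -4)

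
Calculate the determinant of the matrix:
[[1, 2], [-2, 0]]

For a 2×2 matrix [[a, b], [c, d]], det = ad - bc
det = (1)(0) - (2)(-2) = 0 - -4 = 4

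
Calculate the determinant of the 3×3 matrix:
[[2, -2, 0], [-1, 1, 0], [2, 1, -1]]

Expansion along first row:
det = 2·det([[1,0],[1,-1]]) - -2·det([[-1,0],[2,-1]]) + 0·det([[-1,1],[2,1]])
    = 2·(1·-1 - 0·1) - -2·(-1·-1 - 0·2) + 0·(-1·1 - 1·2)
    = 2·-1 - -2·1 + 0·-3
    = -2 + 2 + 0 = 0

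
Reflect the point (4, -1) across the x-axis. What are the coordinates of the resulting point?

Reflection across x-axis: (4, -1) → (4, 1)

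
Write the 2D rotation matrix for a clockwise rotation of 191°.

Rotation matrix formula: [[cos θ, -sin θ], [sin θ, cos θ]]
A clockwise rotation by 191° is equivalent to a counterclockwise rotation by -191°.
For θ = -191°:
cos(-191°) = -0.9816
sin(-191°) = 0.1908
Result: [[-0.9816, -0.1908], [0.1908, -0.9816]]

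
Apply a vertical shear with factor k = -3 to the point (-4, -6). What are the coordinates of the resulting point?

Shear matrix for vertical shear with factor k = -3:
[[1, 0], [-3, 1]]
Result: (-4, -6) → (-4, 6)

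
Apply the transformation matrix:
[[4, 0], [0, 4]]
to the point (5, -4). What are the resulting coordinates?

Matrix multiplication:
[[4, 0], [0, 4]] × [5, -4]ᵀ
= [(4)(5) + (0)(-4), (0)(5) + (4)(-4)]ᵀ
= [20, -16]ᵀ
Result: (20, -16)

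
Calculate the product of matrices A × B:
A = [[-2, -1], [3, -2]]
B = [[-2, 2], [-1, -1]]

Matrix multiplication:
C[0][0] = -2×-2 + -1×-1 = 5
C[0][1] = -2×2 + -1×-1 = -3
C[1][0] = 3×-2 + -2×-1 = -4
C[1][1] = 3×2 + -2×-1 = 8
Result: [[5, -3], [-4, 8]]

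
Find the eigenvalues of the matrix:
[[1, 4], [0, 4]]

Characteristic equation: det(A - λI) = 0
λ² - (trace)λ + (det) = 0
trace = 1 + 4 = 5, det = (1)(4) - (4)(0) = 4
λ² - (5)λ + (4) = 0
λ = (5 ± √((5)² - 4·(4))) / 2 = (5 ± √9) / 2
Solving: λ = 1, 4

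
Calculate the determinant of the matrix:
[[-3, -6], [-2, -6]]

For a 2×2 matrix [[a, b], [c, d]], det = ad - bc
det = (-3)(-6) - (-6)(-2) = 18 - 12 = 6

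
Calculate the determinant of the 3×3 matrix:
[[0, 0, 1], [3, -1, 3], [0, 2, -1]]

Expansion along first row:
det = 0·det([[-1,3],[2,-1]]) - 0·det([[3,3],[0,-1]]) + 1·det([[3,-1],[0,2]])
    = 0·(-1·-1 - 3·2) - 0·(3·-1 - 3·0) + 1·(3·2 - -1·0)
    = 0·-5 - 0·-3 + 1·6
    = 0 + 0 + 6 = 6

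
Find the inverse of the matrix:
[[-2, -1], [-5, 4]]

For [[a,b],[c,d]], inverse = (1/det)·[[d,-b],[-c,a]]
det = (-2)(4) - (-1)(-5) = -8 - 5 = -13
Inverse = (1/-13)·[[4, 1], [5, -2]]
= [[-4/13, -1/13], [-5/13, 2/13]]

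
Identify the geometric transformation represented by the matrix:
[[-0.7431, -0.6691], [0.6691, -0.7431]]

This matrix represents: rotation by 138° counterclockwise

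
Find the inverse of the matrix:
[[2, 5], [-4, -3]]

For [[a,b],[c,d]], inverse = (1/det)·[[d,-b],[-c,a]]
det = (2)(-3) - (5)(-4) = -6 - -20 = 14
Inverse = (1/14)·[[-3, -5], [4, 2]]
= [[-3/14, -5/14], [2/7, 1/7]]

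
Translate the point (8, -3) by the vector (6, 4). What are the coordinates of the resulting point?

Translation by (6, 4) (homogeneous matrix [[1, 0, 6], [0, 1, 4], [0, 0, 1]]):
x' = 8 + 6 = 14
y' = -3 + 4 = 1
Result: (14, 1)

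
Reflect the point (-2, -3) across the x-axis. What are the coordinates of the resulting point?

Reflection across x-axis: (-2, -3) → (-2, 3)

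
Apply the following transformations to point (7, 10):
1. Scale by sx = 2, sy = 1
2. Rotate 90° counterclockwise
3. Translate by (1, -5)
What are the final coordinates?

Step 1: Scale → (14, 10)
Step 2: Rotate 90° → (-10, 14)
Step 3: Translate → (-9, 9)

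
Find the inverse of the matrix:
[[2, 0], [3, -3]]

For [[a,b],[c,d]], inverse = (1/det)·[[d,-b],[-c,a]]
det = (2)(-3) - (0)(3) = -6 - 0 = -6
Inverse = (1/-6)·[[-3, 0], [-3, 2]]
= [[1/2, 0], [1/2, -1/3]]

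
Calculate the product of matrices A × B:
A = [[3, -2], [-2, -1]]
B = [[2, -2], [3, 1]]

Matrix multiplication:
C[0][0] = 3×2 + -2×3 = 0
C[0][1] = 3×-2 + -2×1 = -8
C[1][0] = -2×2 + -1×3 = -7
C[1][1] = -2×-2 + -1×1 = 3
Result: [[0, -8], [-7, 3]]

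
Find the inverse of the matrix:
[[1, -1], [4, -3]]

For [[a,b],[c,d]], inverse = (1/det)·[[d,-b],[-c,a]]
det = (1)(-3) - (-1)(4) = -3 - -4 = 1
Inverse = [[-3, 1], [-4, 1]]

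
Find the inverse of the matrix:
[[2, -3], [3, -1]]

For [[a,b],[c,d]], inverse = (1/det)·[[d,-b],[-c,a]]
det = (2)(-1) - (-3)(3) = -2 - -9 = 7
Inverse = (1/7)·[[-1, 3], [-3, 2]]
= [[-1/7, 3/7], [-3/7, 2/7]]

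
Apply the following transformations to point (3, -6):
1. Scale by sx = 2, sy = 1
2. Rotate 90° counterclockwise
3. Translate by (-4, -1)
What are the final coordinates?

Step 1: Scale → (6, -6)
Step 2: Rotate 90° → (6, 6)
Step 3: Translate → (2, 5)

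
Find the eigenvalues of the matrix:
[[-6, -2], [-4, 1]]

Characteristic equation: det(A - λI) = 0
λ² - (trace)λ + (det) = 0
trace = -6 + 1 = -5, det = (-6)(1) - (-2)(-4) = -14
λ² - (-5)λ + (-14) = 0
λ = (-5 ± √((-5)² - 4·(-14))) / 2 = (-5 ± √81) / 2
Solving: λ = -7, 2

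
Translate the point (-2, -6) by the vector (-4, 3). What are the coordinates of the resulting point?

Translation by (-4, 3) (homogeneous matrix [[1, 0, -4], [0, 1, 3], [0, 0, 1]]):
x' = -2 + -4 = -6
y' = -6 + 3 = -3
Result: (-6, -3)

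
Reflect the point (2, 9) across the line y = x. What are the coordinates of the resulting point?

Reflection across line y = x: (2, 9) → (9, 2)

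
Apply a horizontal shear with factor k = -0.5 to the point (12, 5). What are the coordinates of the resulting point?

Shear matrix for horizontal shear with factor k = -0.5:
[[1, -0.50], [0, 1]]
Result: (12, 5) → (9.5, 5)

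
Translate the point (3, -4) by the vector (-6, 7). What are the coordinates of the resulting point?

Translation by (-6, 7) (homogeneous matrix [[1, 0, -6], [0, 1, 7], [0, 0, 1]]):
x' = 3 + -6 = -3
y' = -4 + 7 = 3
Result: (-3, 3)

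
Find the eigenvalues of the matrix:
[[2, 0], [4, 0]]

Characteristic equation: det(A - λI) = 0
λ² - (trace)λ + (det) = 0
trace = 2 + 0 = 2, det = (2)(0) - (0)(4) = 0
λ² - (2)λ + (0) = 0
λ = (2 ± √((2)² - 4·(0))) / 2 = (2 ± √4) / 2
Solving: λ = 0, 2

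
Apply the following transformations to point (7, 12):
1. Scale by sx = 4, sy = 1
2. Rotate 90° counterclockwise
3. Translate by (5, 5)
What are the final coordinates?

Step 1: Scale → (28, 12)
Step 2: Rotate 90° → (-12, 28)
Step 3: Translate → (-7, 33)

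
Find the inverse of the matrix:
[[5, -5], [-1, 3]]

For [[a,b],[c,d]], inverse = (1/det)·[[d,-b],[-c,a]]
det = (5)(3) - (-5)(-1) = 15 - 5 = 10
Inverse = (1/10)·[[3, 5], [1, 5]]
= [[3/10, 1/2], [1/10, 1/2]]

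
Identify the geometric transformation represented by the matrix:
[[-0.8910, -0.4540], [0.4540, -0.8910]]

This matrix represents: rotation by 153° counterclockwise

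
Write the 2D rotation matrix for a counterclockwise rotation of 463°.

Rotation matrix formula: [[cos θ, -sin θ], [sin θ, cos θ]]
For θ = 463°:
cos(463°) = -0.2250
sin(463°) = 0.9744
Result: [[-0.2250, -0.9744], [0.9744, -0.2250]]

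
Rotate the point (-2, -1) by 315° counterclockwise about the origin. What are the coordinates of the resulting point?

Rotation matrix for 315°: [[cos 315°, -sin 315°], [sin 315°, cos 315°]] ≈ [[0.707107, 0.707107], [-0.707107, 0.707107]]
[[0.707107, 0.707107], [-0.707107, 0.707107]] × [-2, -1]ᵀ ≈ [-2.1213, 0.7071]ᵀ
Result: (-2.1213, 0.7071)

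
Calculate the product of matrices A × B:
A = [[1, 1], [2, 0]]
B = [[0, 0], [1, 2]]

Matrix multiplication:
C[0][0] = 1×0 + 1×1 = 1
C[0][1] = 1×0 + 1×2 = 2
C[1][0] = 2×0 + 0×1 = 0
C[1][1] = 2×0 + 0×2 = 0
Result: [[1, 2], [0, 0]]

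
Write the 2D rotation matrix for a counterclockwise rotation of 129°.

Rotation matrix formula: [[cos θ, -sin θ], [sin θ, cos θ]]
For θ = 129°:
cos(129°) = -0.6293
sin(129°) = 0.7771
Result: [[-0.6293, -0.7771], [0.7771, -0.6293]]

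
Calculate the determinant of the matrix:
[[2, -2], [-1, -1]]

For a 2×2 matrix [[a, b], [c, d]], det = ad - bc
det = (2)(-1) - (-2)(-1) = -2 - 2 = -4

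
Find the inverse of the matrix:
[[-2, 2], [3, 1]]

For [[a,b],[c,d]], inverse = (1/det)·[[d,-b],[-c,a]]
det = (-2)(1) - (2)(3) = -2 - 6 = -8
Inverse = (1/-8)·[[1, -2], [-3, -2]]
= [[-1/8, 1/4], [3/8, 1/4]]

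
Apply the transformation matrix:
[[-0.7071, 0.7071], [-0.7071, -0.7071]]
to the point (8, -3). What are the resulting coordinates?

Matrix multiplication:
[[-0.7071, 0.7071], [-0.7071, -0.7071]] × [8, -3]ᵀ
= [(-0.7071)(8) + (0.7071)(-3), (-0.7071)(8) + (-0.7071)(-3)]ᵀ
= [-7.7781, -3.5355]ᵀ
Result: (-7.7781, -3.5355)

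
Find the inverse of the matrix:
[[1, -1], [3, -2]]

For [[a,b],[c,d]], inverse = (1/det)·[[d,-b],[-c,a]]
det = (1)(-2) - (-1)(3) = -2 - -3 = 1
Inverse = [[-2, 1], [-3, 1]]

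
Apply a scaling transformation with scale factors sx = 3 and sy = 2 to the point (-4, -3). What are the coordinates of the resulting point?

Scaling matrix:
[[3, 0], [0, 2]]
Result: (-4 × 3, -3 × 2) = (-12, -6)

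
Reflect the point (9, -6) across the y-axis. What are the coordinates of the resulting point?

Reflection across y-axis: (9, -6) → (-9, -6)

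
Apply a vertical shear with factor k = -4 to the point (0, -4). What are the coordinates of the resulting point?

Shear matrix for vertical shear with factor k = -4:
[[1, 0], [-4, 1]]
Result: (0, -4) → (0, -4)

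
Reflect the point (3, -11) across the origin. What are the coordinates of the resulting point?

Reflection across origin: (3, -11) → (-3, 11)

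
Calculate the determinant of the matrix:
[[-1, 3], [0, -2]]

For a 2×2 matrix [[a, b], [c, d]], det = ad - bc
det = (-1)(-2) - (3)(0) = 2 - 0 = 2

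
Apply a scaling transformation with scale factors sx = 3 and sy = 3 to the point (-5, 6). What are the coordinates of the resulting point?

Scaling matrix:
[[3, 0], [0, 3]]
Result: (-5 × 3, 6 × 3) = (-15, 18)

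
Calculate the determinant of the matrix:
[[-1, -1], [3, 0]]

For a 2×2 matrix [[a, b], [c, d]], det = ad - bc
det = (-1)(0) - (-1)(3) = 0 - -3 = 3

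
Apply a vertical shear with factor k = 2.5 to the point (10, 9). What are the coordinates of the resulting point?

Shear matrix for vertical shear with factor k = 2.5:
[[1, 0], [2.50, 1]]
Result: (10, 9) → (10, 34)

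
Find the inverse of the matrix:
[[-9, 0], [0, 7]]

For [[a,b],[c,d]], inverse = (1/det)·[[d,-b],[-c,a]]
det = (-9)(7) - (0)(0) = -63 - 0 = -63
Inverse = (1/-63)·[[7, 0], [0, -9]]
= [[-1/9, 0], [0, 1/7]]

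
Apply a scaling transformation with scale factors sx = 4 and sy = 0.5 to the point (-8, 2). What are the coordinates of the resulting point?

Scaling matrix:
[[4, 0], [0, 0.50]]
Result: (-8 × 4, 2 × 0.5) = (-32, 1)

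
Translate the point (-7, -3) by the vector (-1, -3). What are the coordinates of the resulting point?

Translation by (-1, -3) (homogeneous matrix [[1, 0, -1], [0, 1, -3], [0, 0, 1]]):
x' = -7 + -1 = -8
y' = -3 + -3 = -6
Result: (-8, -6)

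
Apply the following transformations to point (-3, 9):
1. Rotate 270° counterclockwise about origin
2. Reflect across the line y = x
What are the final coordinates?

Step 1: Rotate 270° → (9, 3)
Step 2: Reflect across line y = x → (3, 9)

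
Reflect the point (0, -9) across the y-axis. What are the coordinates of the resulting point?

Reflection across y-axis: (0, -9) → (0, -9)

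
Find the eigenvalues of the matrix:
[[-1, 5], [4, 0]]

Characteristic equation: det(A - λI) = 0
λ² - (trace)λ + (det) = 0
trace = -1 + 0 = -1, det = (-1)(0) - (5)(4) = -20
λ² - (-1)λ + (-20) = 0
λ = (-1 ± √((-1)² - 4·(-20))) / 2 = (-1 ± √81) / 2
Solving: λ = -5, 4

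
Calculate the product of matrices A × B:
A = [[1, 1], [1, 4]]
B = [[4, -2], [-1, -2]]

Matrix multiplication:
C[0][0] = 1×4 + 1×-1 = 3
C[0][1] = 1×-2 + 1×-2 = -4
C[1][0] = 1×4 + 4×-1 = 0
C[1][1] = 1×-2 + 4×-2 = -10
Result: [[3, -4], [0, -10]]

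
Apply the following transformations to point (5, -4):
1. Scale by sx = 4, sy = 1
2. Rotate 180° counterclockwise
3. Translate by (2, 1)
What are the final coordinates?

Step 1: Scale → (20, -4)
Step 2: Rotate 180° → (-20, 4)
Step 3: Translate → (-18, 5)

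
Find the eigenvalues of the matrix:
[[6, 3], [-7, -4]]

Characteristic equation: det(A - λI) = 0
λ² - (trace)λ + (det) = 0
trace = 6 + -4 = 2, det = (6)(-4) - (3)(-7) = -3
λ² - (2)λ + (-3) = 0
λ = (2 ± √((2)² - 4·(-3))) / 2 = (2 ± √16) / 2
Solving: λ = -1, 3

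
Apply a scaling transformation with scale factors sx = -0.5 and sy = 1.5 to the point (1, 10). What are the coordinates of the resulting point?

Scaling matrix:
[[-0.50, 0], [0, 1.50]]
Result: (1 × -0.5, 10 × 1.5) = (-0.5, 15)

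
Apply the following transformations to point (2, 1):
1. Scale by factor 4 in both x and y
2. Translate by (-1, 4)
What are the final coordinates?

Step 1: Scale (2, 1) by 4 → (8, 4)
Step 2: Translate by (-1, 4) → (7, 8)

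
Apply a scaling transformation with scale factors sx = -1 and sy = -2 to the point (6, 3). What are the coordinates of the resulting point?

Scaling matrix:
[[-1, 0], [0, -2]]
Result: (6 × -1, 3 × -2) = (-6, -6)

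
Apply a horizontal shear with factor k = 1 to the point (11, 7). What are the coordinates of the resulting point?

Shear matrix for horizontal shear with factor k = 1:
[[1, 1], [0, 1]]
Result: (11, 7) → (18, 7)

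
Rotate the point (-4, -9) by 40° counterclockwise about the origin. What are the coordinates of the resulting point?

Rotation matrix for 40°: [[cos 40°, -sin 40°], [sin 40°, cos 40°]] ≈ [[0.766044, -0.642788], [0.642788, 0.766044]]
[[0.766044, -0.642788], [0.642788, 0.766044]] × [-4, -9]ᵀ ≈ [2.7209, -9.4656]ᵀ
Result: (2.7209, -9.4656)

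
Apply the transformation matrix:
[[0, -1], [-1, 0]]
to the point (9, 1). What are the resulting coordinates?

Matrix multiplication:
[[0, -1], [-1, 0]] × [9, 1]ᵀ
= [(0)(9) + (-1)(1), (-1)(9) + (0)(1)]ᵀ
= [-1, -9]ᵀ
Result: (-1, -9)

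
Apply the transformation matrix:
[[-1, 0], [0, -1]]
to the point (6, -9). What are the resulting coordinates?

Matrix multiplication:
[[-1, 0], [0, -1]] × [6, -9]ᵀ
= [(-1)(6) + (0)(-9), (0)(6) + (-1)(-9)]ᵀ
= [-6, 9]ᵀ
Result: (-6, 9)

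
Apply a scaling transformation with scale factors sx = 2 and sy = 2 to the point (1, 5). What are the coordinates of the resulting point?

Scaling matrix:
[[2, 0], [0, 2]]
Result: (1 × 2, 5 × 2) = (2, 10)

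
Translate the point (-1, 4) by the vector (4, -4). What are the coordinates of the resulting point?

Translation by (4, -4) (homogeneous matrix [[1, 0, 4], [0, 1, -4], [0, 0, 1]]):
x' = -1 + 4 = 3
y' = 4 + -4 = 0
Result: (3, 0)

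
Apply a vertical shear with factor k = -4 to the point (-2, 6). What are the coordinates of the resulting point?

Shear matrix for vertical shear with factor k = -4:
[[1, 0], [-4, 1]]
Result: (-2, 6) → (-2, 14)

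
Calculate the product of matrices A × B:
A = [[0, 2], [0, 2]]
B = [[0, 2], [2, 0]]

Matrix multiplication:
C[0][0] = 0×0 + 2×2 = 4
C[0][1] = 0×2 + 2×0 = 0
C[1][0] = 0×0 + 2×2 = 4
C[1][1] = 0×2 + 2×0 = 0
Result: [[4, 0], [4, 0]]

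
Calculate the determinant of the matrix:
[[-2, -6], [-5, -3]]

For a 2×2 matrix [[a, b], [c, d]], det = ad - bc
det = (-2)(-3) - (-6)(-5) = 6 - 30 = -24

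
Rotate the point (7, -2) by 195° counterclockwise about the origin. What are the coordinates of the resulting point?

Rotation matrix for 195°: [[cos 195°, -sin 195°], [sin 195°, cos 195°]] ≈ [[-0.965926, 0.258819], [-0.258819, -0.965926]]
[[-0.965926, 0.258819], [-0.258819, -0.965926]] × [7, -2]ᵀ ≈ [-7.2791, 0.1201]ᵀ
Result: (-7.2791, 0.1201)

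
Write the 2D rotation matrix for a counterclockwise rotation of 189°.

Rotation matrix formula: [[cos θ, -sin θ], [sin θ, cos θ]]
For θ = 189°:
cos(189°) = -0.9877
sin(189°) = -0.1564
Result: [[-0.9877, 0.1564], [-0.1564, -0.9877]]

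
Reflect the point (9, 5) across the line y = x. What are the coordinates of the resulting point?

Reflection across line y = x: (9, 5) → (5, 9)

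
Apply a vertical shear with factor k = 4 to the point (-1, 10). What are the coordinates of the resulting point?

Shear matrix for vertical shear with factor k = 4:
[[1, 0], [4, 1]]
Result: (-1, 10) → (-1, 6)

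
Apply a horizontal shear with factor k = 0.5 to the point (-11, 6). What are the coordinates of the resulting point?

Shear matrix for horizontal shear with factor k = 0.5:
[[1, 0.50], [0, 1]]
Result: (-11, 6) → (-8, 6)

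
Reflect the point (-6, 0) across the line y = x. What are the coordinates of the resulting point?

Reflection across line y = x: (-6, 0) → (0, -6)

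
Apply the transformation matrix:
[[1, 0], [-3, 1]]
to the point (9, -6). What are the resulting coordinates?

Matrix multiplication:
[[1, 0], [-3, 1]] × [9, -6]ᵀ
= [(1)(9) + (0)(-6), (-3)(9) + (1)(-6)]ᵀ
= [9, -33]ᵀ
Result: (9, -33)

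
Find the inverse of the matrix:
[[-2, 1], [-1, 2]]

For [[a,b],[c,d]], inverse = (1/det)·[[d,-b],[-c,a]]
det = (-2)(2) - (1)(-1) = -4 - -1 = -3
Inverse = (1/-3)·[[2, -1], [1, -2]]
= [[-2/3, 1/3], [-1/3, 2/3]]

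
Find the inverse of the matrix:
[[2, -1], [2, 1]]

For [[a,b],[c,d]], inverse = (1/det)·[[d,-b],[-c,a]]
det = (2)(1) - (-1)(2) = 2 - -2 = 4
Inverse = (1/4)·[[1, 1], [-2, 2]]
= [[1/4, 1/4], [-1/2, 1/2]]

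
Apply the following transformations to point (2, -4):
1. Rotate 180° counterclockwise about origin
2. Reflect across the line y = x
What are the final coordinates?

Step 1: Rotate 180° → (-2, 4)
Step 2: Reflect across line y = x → (4, -2)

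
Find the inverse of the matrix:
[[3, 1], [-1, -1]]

For [[a,b],[c,d]], inverse = (1/det)·[[d,-b],[-c,a]]
det = (3)(-1) - (1)(-1) = -3 - -1 = -2
Inverse = (1/-2)·[[-1, -1], [1, 3]]
= [[1/2, 1/2], [-1/2, -3/2]]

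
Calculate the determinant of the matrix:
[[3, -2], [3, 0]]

For a 2×2 matrix [[a, b], [c, d]], det = ad - bc
det = (3)(0) - (-2)(3) = 0 - -6 = 6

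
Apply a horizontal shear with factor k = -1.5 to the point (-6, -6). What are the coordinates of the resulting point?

Shear matrix for horizontal shear with factor k = -1.5:
[[1, -1.50], [0, 1]]
Result: (-6, -6) → (3, -6)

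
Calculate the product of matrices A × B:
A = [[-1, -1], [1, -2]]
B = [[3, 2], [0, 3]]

Matrix multiplication:
C[0][0] = -1×3 + -1×0 = -3
C[0][1] = -1×2 + -1×3 = -5
C[1][0] = 1×3 + -2×0 = 3
C[1][1] = 1×2 + -2×3 = -4
Result: [[-3, -5], [3, -4]]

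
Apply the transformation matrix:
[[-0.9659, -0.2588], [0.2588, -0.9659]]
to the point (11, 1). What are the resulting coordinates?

Matrix multiplication:
[[-0.9659, -0.2588], [0.2588, -0.9659]] × [11, 1]ᵀ
= [(-0.9659)(11) + (-0.2588)(1), (0.2588)(11) + (-0.9659)(1)]ᵀ
= [-10.8837, 1.8809]ᵀ
Result: (-10.8837, 1.8809)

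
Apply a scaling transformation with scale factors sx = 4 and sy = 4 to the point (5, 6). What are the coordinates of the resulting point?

Scaling matrix:
[[4, 0], [0, 4]]
Result: (5 × 4, 6 × 4) = (20, 24)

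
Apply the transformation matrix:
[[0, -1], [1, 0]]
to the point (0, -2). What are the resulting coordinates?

Matrix multiplication:
[[0, -1], [1, 0]] × [0, -2]ᵀ
= [(0)(0) + (-1)(-2), (1)(0) + (0)(-2)]ᵀ
= [2, 0]ᵀ
Result: (2, 0)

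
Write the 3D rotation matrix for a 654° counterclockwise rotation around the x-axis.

Rotation matrix for counterclockwise 654° around x-axis:
cos(654°) = 0.4067, sin(654°) = -0.9135
Result: [[1, 0, 0], [0, 0.4067, 0.9135], [0, -0.9135, 0.4067]]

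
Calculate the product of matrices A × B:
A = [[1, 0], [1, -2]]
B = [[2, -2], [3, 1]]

Matrix multiplication:
C[0][0] = 1×2 + 0×3 = 2
C[0][1] = 1×-2 + 0×1 = -2
C[1][0] = 1×2 + -2×3 = -4
C[1][1] = 1×-2 + -2×1 = -4
Result: [[2, -2], [-4, -4]]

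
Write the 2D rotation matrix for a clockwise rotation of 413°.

Rotation matrix formula: [[cos θ, -sin θ], [sin θ, cos θ]]
A clockwise rotation by 413° is equivalent to a counterclockwise rotation by -413°.
For θ = -413°:
cos(-413°) = 0.6018
sin(-413°) = -0.7986
Result: [[0.6018, 0.7986], [-0.7986, 0.6018]]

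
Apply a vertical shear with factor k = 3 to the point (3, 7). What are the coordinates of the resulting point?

Shear matrix for vertical shear with factor k = 3:
[[1, 0], [3, 1]]
Result: (3, 7) → (3, 16)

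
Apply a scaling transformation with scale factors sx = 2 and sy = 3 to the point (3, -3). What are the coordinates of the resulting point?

Scaling matrix:
[[2, 0], [0, 3]]
Result: (3 × 2, -3 × 3) = (6, -9)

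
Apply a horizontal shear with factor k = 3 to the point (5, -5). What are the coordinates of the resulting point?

Shear matrix for horizontal shear with factor k = 3:
[[1, 3], [0, 1]]
Result: (5, -5) → (-10, -5)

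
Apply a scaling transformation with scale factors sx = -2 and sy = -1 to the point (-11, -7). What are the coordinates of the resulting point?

Scaling matrix:
[[-2, 0], [0, -1]]
Result: (-11 × -2, -7 × -1) = (22, 7)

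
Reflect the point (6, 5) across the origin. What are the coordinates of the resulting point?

Reflection across origin: (6, 5) → (-6, -5)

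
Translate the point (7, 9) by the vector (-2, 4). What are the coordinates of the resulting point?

Translation by (-2, 4) (homogeneous matrix [[1, 0, -2], [0, 1, 4], [0, 0, 1]]):
x' = 7 + -2 = 5
y' = 9 + 4 = 13
Result: (5, 13)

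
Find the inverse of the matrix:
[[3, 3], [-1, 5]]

For [[a,b],[c,d]], inverse = (1/det)·[[d,-b],[-c,a]]
det = (3)(5) - (3)(-1) = 15 - -3 = 18
Inverse = (1/18)·[[5, -3], [1, 3]]
= [[5/18, -1/6], [1/18, 1/6]]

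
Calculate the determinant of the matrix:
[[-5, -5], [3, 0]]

For a 2×2 matrix [[a, b], [c, d]], det = ad - bc
det = (-5)(0) - (-5)(3) = 0 - -15 = 15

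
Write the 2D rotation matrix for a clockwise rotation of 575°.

Rotation matrix formula: [[cos θ, -sin θ], [sin θ, cos θ]]
A clockwise rotation by 575° is equivalent to a counterclockwise rotation by -575°.
For θ = -575°:
cos(-575°) = -0.8192
sin(-575°) = 0.5736
Result: [[-0.8192, -0.5736], [0.5736, -0.8192]]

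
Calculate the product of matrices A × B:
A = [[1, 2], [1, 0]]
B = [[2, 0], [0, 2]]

Matrix multiplication:
C[0][0] = 1×2 + 2×0 = 2
C[0][1] = 1×0 + 2×2 = 4
C[1][0] = 1×2 + 0×0 = 2
C[1][1] = 1×0 + 0×2 = 0
Result: [[2, 4], [2, 0]]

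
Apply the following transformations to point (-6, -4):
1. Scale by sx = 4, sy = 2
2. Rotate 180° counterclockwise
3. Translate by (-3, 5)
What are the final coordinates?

Step 1: Scale → (-24, -8)
Step 2: Rotate 180° → (24, 8)
Step 3: Translate → (21, 13)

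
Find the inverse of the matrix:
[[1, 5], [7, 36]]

For [[a,b],[c,d]], inverse = (1/det)·[[d,-b],[-c,a]]
det = (1)(36) - (5)(7) = 36 - 35 = 1
Inverse = [[36, -5], [-7, 1]]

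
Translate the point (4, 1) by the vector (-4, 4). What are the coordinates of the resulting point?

Translation by (-4, 4) (homogeneous matrix [[1, 0, -4], [0, 1, 4], [0, 0, 1]]):
x' = 4 + -4 = 0
y' = 1 + 4 = 5
Result: (0, 5)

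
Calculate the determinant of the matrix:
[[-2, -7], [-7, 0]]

For a 2×2 matrix [[a, b], [c, d]], det = ad - bc
det = (-2)(0) - (-7)(-7) = 0 - 49 = -49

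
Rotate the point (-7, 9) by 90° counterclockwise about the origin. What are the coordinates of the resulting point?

Rotation matrix for 90°: [[cos 90°, -sin 90°], [sin 90°, cos 90°]] = [[0, -1], [1, 0]]
[[0, -1], [1, 0]] × [-7, 9]ᵀ = [-9, -7]ᵀ
Result: (-9, -7)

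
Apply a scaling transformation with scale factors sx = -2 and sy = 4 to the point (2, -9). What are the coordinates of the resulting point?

Scaling matrix:
[[-2, 0], [0, 4]]
Result: (2 × -2, -9 × 4) = (-4, -36)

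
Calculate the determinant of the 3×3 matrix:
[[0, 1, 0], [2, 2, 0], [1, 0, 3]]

Expansion along first row:
det = 0·det([[2,0],[0,3]]) - 1·det([[2,0],[1,3]]) + 0·det([[2,2],[1,0]])
    = 0·(2·3 - 0·0) - 1·(2·3 - 0·1) + 0·(2·0 - 2·1)
    = 0·6 - 1·6 + 0·-2
    = 0 + -6 + 0 = -6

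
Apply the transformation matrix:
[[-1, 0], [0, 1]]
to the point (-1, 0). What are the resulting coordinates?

Matrix multiplication:
[[-1, 0], [0, 1]] × [-1, 0]ᵀ
= [(-1)(-1) + (0)(0), (0)(-1) + (1)(0)]ᵀ
= [1, 0]ᵀ
Result: (1, 0)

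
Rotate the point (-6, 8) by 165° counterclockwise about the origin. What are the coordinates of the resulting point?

Rotation matrix for 165°: [[cos 165°, -sin 165°], [sin 165°, cos 165°]] ≈ [[-0.965926, -0.258819], [0.258819, -0.965926]]
[[-0.965926, -0.258819], [0.258819, -0.965926]] × [-6, 8]ᵀ ≈ [3.7250, -9.2803]ᵀ
Result: (3.7250, -9.2803)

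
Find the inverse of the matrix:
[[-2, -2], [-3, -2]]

For [[a,b],[c,d]], inverse = (1/det)·[[d,-b],[-c,a]]
det = (-2)(-2) - (-2)(-3) = 4 - 6 = -2
Inverse = (1/-2)·[[-2, 2], [3, -2]]
= [[1, -1], [-3/2, 1]]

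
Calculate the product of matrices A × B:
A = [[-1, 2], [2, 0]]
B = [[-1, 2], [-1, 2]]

Matrix multiplication:
C[0][0] = -1×-1 + 2×-1 = -1
C[0][1] = -1×2 + 2×2 = 2
C[1][0] = 2×-1 + 0×-1 = -2
C[1][1] = 2×2 + 0×2 = 4
Result: [[-1, 2], [-2, 4]]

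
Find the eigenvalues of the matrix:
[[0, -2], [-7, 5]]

Characteristic equation: det(A - λI) = 0
λ² - (trace)λ + (det) = 0
trace = 0 + 5 = 5, det = (0)(5) - (-2)(-7) = -14
λ² - (5)λ + (-14) = 0
λ = (5 ± √((5)² - 4·(-14))) / 2 = (5 ± √81) / 2
Solving: λ = -2, 7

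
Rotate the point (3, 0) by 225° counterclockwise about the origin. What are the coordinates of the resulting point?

Rotation matrix for 225°: [[cos 225°, -sin 225°], [sin 225°, cos 225°]] ≈ [[-0.707107, 0.707107], [-0.707107, -0.707107]]
[[-0.707107, 0.707107], [-0.707107, -0.707107]] × [3, 0]ᵀ ≈ [-2.1213, -2.1213]ᵀ
Result: (-2.1213, -2.1213)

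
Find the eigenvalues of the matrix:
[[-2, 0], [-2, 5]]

Characteristic equation: det(A - λI) = 0
λ² - (trace)λ + (det) = 0
trace = -2 + 5 = 3, det = (-2)(5) - (0)(-2) = -10
λ² - (3)λ + (-10) = 0
λ = (3 ± √((3)² - 4·(-10))) / 2 = (3 ± √49) / 2
Solving: λ = -2, 5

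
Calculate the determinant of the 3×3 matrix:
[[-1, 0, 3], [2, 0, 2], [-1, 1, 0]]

Expansion along first row:
det = -1·det([[0,2],[1,0]]) - 0·det([[2,2],[-1,0]]) + 3·det([[2,0],[-1,1]])
    = -1·(0·0 - 2·1) - 0·(2·0 - 2·-1) + 3·(2·1 - 0·-1)
    = -1·-2 - 0·2 + 3·2
    = 2 + 0 + 6 = 8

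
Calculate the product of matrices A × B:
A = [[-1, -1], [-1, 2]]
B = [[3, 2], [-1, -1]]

Matrix multiplication:
C[0][0] = -1×3 + -1×-1 = -2
C[0][1] = -1×2 + -1×-1 = -1
C[1][0] = -1×3 + 2×-1 = -5
C[1][1] = -1×2 + 2×-1 = -4
Result: [[-2, -1], [-5, -4]]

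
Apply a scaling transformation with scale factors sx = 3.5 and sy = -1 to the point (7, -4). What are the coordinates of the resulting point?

Scaling matrix:
[[3.50, 0], [0, -1]]
Result: (7 × 3.5, -4 × -1) = (24.5, 4)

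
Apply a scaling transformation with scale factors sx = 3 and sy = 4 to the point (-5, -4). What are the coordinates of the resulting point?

Scaling matrix:
[[3, 0], [0, 4]]
Result: (-5 × 3, -4 × 4) = (-15, -16)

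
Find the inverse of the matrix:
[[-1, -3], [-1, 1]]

For [[a,b],[c,d]], inverse = (1/det)·[[d,-b],[-c,a]]
det = (-1)(1) - (-3)(-1) = -1 - 3 = -4
Inverse = (1/-4)·[[1, 3], [1, -1]]
= [[-1/4, -3/4], [-1/4, 1/4]]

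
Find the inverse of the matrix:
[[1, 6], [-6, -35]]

For [[a,b],[c,d]], inverse = (1/det)·[[d,-b],[-c,a]]
det = (1)(-35) - (6)(-6) = -35 - -36 = 1
Inverse = [[-35, -6], [6, 1]]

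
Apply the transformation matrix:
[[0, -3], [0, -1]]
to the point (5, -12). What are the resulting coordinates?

Matrix multiplication:
[[0, -3], [0, -1]] × [5, -12]ᵀ
= [(0)(5) + (-3)(-12), (0)(5) + (-1)(-12)]ᵀ
= [36, 12]ᵀ
Result: (36, 12)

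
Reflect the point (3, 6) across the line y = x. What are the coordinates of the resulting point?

Reflection across line y = x: (3, 6) → (6, 3)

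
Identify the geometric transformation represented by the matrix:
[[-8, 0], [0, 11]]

This matrix represents: non-uniform scaling by sx = -8, sy = 11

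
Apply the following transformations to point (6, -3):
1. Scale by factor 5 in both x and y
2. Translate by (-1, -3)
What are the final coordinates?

Step 1: Scale (6, -3) by 5 → (30, -15)
Step 2: Translate by (-1, -3) → (29, -18)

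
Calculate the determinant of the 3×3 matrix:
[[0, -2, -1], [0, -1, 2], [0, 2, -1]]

Expansion along first row:
det = 0·det([[-1,2],[2,-1]]) - -2·det([[0,2],[0,-1]]) + -1·det([[0,-1],[0,2]])
    = 0·(-1·-1 - 2·2) - -2·(0·-1 - 2·0) + -1·(0·2 - -1·0)
    = 0·-3 - -2·0 + -1·0
    = 0 + 0 + 0 = 0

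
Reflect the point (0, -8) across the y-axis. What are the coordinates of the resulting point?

Reflection across y-axis: (0, -8) → (0, -8)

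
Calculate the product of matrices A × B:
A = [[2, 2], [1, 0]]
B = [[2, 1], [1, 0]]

Matrix multiplication:
C[0][0] = 2×2 + 2×1 = 6
C[0][1] = 2×1 + 2×0 = 2
C[1][0] = 1×2 + 0×1 = 2
C[1][1] = 1×1 + 0×0 = 1
Result: [[6, 2], [2, 1]]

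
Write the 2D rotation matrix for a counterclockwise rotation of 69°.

Rotation matrix formula: [[cos θ, -sin θ], [sin θ, cos θ]]
For θ = 69°:
cos(69°) = 0.3584
sin(69°) = 0.9336
Result: [[0.3584, -0.9336], [0.9336, 0.3584]]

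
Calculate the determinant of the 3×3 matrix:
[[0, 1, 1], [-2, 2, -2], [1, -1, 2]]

Expansion along first row:
det = 0·det([[2,-2],[-1,2]]) - 1·det([[-2,-2],[1,2]]) + 1·det([[-2,2],[1,-1]])
    = 0·(2·2 - -2·-1) - 1·(-2·2 - -2·1) + 1·(-2·-1 - 2·1)
    = 0·2 - 1·-2 + 1·0
    = 0 + 2 + 0 = 2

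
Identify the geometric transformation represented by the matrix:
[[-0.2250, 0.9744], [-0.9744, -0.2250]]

This matrix represents: rotation by 257° counterclockwise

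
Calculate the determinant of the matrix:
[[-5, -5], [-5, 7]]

For a 2×2 matrix [[a, b], [c, d]], det = ad - bc
det = (-5)(7) - (-5)(-5) = -35 - 25 = -60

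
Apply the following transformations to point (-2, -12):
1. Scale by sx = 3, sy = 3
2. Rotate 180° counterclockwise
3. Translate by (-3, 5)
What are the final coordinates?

Step 1: Scale → (-6, -36)
Step 2: Rotate 180° → (6, 36)
Step 3: Translate → (3, 41)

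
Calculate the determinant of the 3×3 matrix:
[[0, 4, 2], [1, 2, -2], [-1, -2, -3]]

Expansion along first row:
det = 0·det([[2,-2],[-2,-3]]) - 4·det([[1,-2],[-1,-3]]) + 2·det([[1,2],[-1,-2]])
    = 0·(2·-3 - -2·-2) - 4·(1·-3 - -2·-1) + 2·(1·-2 - 2·-1)
    = 0·-10 - 4·-5 + 2·0
    = 0 + 20 + 0 = 20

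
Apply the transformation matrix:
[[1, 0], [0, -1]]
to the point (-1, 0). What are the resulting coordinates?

Matrix multiplication:
[[1, 0], [0, -1]] × [-1, 0]ᵀ
= [(1)(-1) + (0)(0), (0)(-1) + (-1)(0)]ᵀ
= [-1, 0]ᵀ
Result: (-1, 0)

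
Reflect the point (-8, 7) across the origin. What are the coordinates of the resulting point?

Reflection across origin: (-8, 7) → (8, -7)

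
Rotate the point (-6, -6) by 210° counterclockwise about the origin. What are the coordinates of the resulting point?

Rotation matrix for 210°: [[cos 210°, -sin 210°], [sin 210°, cos 210°]] ≈ [[-0.866025, 0.500000], [-0.500000, -0.866025]]
[[-0.866025, 0.500000], [-0.500000, -0.866025]] × [-6, -6]ᵀ ≈ [2.1962, 8.1962]ᵀ
Result: (2.1962, 8.1962)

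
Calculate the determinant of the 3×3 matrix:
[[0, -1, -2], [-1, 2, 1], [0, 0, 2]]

Expansion along first row:
det = 0·det([[2,1],[0,2]]) - -1·det([[-1,1],[0,2]]) + -2·det([[-1,2],[0,0]])
    = 0·(2·2 - 1·0) - -1·(-1·2 - 1·0) + -2·(-1·0 - 2·0)
    = 0·4 - -1·-2 + -2·0
    = 0 + -2 + 0 = -2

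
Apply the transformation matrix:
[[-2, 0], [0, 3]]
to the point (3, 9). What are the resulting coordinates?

Matrix multiplication:
[[-2, 0], [0, 3]] × [3, 9]ᵀ
= [(-2)(3) + (0)(9), (0)(3) + (3)(9)]ᵀ
= [-6, 27]ᵀ
Result: (-6, 27)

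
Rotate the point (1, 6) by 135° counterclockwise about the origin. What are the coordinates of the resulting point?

Rotation matrix for 135°: [[cos 135°, -sin 135°], [sin 135°, cos 135°]] ≈ [[-0.707107, -0.707107], [0.707107, -0.707107]]
[[-0.707107, -0.707107], [0.707107, -0.707107]] × [1, 6]ᵀ ≈ [-4.9497, -3.5355]ᵀ
Result: (-4.9497, -3.5355)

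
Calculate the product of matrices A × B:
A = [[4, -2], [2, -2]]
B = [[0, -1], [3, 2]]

Matrix multiplication:
C[0][0] = 4×0 + -2×3 = -6
C[0][1] = 4×-1 + -2×2 = -8
C[1][0] = 2×0 + -2×3 = -6
C[1][1] = 2×-1 + -2×2 = -6
Result: [[-6, -8], [-6, -6]]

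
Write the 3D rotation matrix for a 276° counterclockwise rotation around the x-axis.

Rotation matrix for counterclockwise 276° around x-axis:
cos(276°) = 0.1045, sin(276°) = -0.9945
Result: [[1, 0, 0], [0, 0.1045, 0.9945], [0, -0.9945, 0.1045]]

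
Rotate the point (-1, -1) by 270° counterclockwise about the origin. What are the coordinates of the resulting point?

Rotation matrix for 270°: [[cos 270°, -sin 270°], [sin 270°, cos 270°]] = [[0, 1], [-1, 0]]
[[0, 1], [-1, 0]] × [-1, -1]ᵀ = [-1, 1]ᵀ
Result: (-1, 1)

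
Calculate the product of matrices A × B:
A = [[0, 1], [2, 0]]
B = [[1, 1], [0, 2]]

Matrix multiplication:
C[0][0] = 0×1 + 1×0 = 0
C[0][1] = 0×1 + 1×2 = 2
C[1][0] = 2×1 + 0×0 = 2
C[1][1] = 2×1 + 0×2 = 2
Result: [[0, 2], [2, 2]]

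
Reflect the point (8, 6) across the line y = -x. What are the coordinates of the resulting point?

Reflection across line y = -x: (8, 6) → (-6, -8)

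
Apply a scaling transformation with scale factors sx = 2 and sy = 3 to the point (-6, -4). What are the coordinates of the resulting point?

Scaling matrix:
[[2, 0], [0, 3]]
Result: (-6 × 2, -4 × 3) = (-12, -12)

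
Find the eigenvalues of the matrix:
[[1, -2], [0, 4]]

Characteristic equation: det(A - λI) = 0
λ² - (trace)λ + (det) = 0
trace = 1 + 4 = 5, det = (1)(4) - (-2)(0) = 4
λ² - (5)λ + (4) = 0
λ = (5 ± √((5)² - 4·(4))) / 2 = (5 ± √9) / 2
Solving: λ = 1, 4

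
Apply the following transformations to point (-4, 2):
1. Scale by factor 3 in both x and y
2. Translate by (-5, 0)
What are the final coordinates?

Step 1: Scale (-4, 2) by 3 → (-12, 6)
Step 2: Translate by (-5, 0) → (-17, 6)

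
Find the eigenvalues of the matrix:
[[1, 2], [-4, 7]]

Characteristic equation: det(A - λI) = 0
λ² - (trace)λ + (det) = 0
trace = 1 + 7 = 8, det = (1)(7) - (2)(-4) = 15
λ² - (8)λ + (15) = 0
λ = (8 ± √((8)² - 4·(15))) / 2 = (8 ± √4) / 2
Solving: λ = 3, 5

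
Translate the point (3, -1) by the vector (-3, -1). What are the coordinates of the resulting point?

Translation by (-3, -1) (homogeneous matrix [[1, 0, -3], [0, 1, -1], [0, 0, 1]]):
x' = 3 + -3 = 0
y' = -1 + -1 = -2
Result: (0, -2)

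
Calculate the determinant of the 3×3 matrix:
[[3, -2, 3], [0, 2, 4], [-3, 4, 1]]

Expansion along first row:
det = 3·det([[2,4],[4,1]]) - -2·det([[0,4],[-3,1]]) + 3·det([[0,2],[-3,4]])
    = 3·(2·1 - 4·4) - -2·(0·1 - 4·-3) + 3·(0·4 - 2·-3)
    = 3·-14 - -2·12 + 3·6
    = -42 + 24 + 18 = 0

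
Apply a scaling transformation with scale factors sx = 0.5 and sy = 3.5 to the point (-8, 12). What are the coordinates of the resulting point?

Scaling matrix:
[[0.50, 0], [0, 3.50]]
Result: (-8 × 0.5, 12 × 3.5) = (-4, 42)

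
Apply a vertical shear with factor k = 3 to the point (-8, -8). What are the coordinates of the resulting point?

Shear matrix for vertical shear with factor k = 3:
[[1, 0], [3, 1]]
Result: (-8, -8) → (-8, -32)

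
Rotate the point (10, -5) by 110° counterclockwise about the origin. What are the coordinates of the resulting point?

Rotation matrix for 110°: [[cos 110°, -sin 110°], [sin 110°, cos 110°]] ≈ [[-0.342020, -0.939693], [0.939693, -0.342020]]
[[-0.342020, -0.939693], [0.939693, -0.342020]] × [10, -5]ᵀ ≈ [1.2783, 11.1070]ᵀ
Result: (1.2783, 11.1070)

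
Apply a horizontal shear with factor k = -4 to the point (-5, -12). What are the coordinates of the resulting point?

Shear matrix for horizontal shear with factor k = -4:
[[1, -4], [0, 1]]
Result: (-5, -12) → (43, -12)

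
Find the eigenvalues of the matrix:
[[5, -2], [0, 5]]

Characteristic equation: det(A - λI) = 0
λ² - (trace)λ + (det) = 0
trace = 5 + 5 = 10, det = (5)(5) - (-2)(0) = 25
λ² - (10)λ + (25) = 0
λ = (10 ± √((10)² - 4·(25))) / 2 = (10 ± √0) / 2
Solving: λ = 5, 5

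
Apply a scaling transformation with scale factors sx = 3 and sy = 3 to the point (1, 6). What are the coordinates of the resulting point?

Scaling matrix:
[[3, 0], [0, 3]]
Result: (1 × 3, 6 × 3) = (3, 18)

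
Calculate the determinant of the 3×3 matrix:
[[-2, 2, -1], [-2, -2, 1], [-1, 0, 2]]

Expansion along first row:
det = -2·det([[-2,1],[0,2]]) - 2·det([[-2,1],[-1,2]]) + -1·det([[-2,-2],[-1,0]])
    = -2·(-2·2 - 1·0) - 2·(-2·2 - 1·-1) + -1·(-2·0 - -2·-1)
    = -2·-4 - 2·-3 + -1·-2
    = 8 + 6 + 2 = 16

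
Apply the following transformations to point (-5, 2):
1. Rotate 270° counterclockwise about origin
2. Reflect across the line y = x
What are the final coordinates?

Step 1: Rotate 270° → (2, 5)
Step 2: Reflect across line y = x → (5, 2)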